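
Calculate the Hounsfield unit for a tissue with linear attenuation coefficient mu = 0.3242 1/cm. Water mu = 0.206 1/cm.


HU = ((mu_tissue - mu_water) / mu_water) * 1000
HU = ((0.3242 - 0.206) / 0.206) * 1000
HU = 573.8


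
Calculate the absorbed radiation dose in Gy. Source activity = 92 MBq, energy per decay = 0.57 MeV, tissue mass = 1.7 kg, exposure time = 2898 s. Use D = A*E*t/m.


A = 92 MBq = 9.2000e+07 Bq
E = 0.57 MeV = 9.1314e-14 J
D = A*E*t/m = 9.2000e+07*9.1314e-14*2898/1.7
D = 0.01432 Gy


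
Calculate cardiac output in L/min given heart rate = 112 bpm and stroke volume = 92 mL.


CO = HR * SV
CO = 112 * 92 / 1000
CO = 10.3 L/min


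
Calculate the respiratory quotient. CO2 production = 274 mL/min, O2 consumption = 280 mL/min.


RQ = VCO2 / VO2
RQ = 274 / 280
RQ = 0.9786


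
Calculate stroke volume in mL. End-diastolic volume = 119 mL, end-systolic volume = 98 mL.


SV = EDV - ESV
SV = 119 - 98
SV = 21 mL


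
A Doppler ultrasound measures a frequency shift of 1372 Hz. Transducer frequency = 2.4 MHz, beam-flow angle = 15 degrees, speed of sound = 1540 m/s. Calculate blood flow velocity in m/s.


v = fd * c / (2 * f0 * cos(theta))
v = 1372 * 1540 / (2 * 2.4000e+06 * cos(15))
v = 0.4557 m/s


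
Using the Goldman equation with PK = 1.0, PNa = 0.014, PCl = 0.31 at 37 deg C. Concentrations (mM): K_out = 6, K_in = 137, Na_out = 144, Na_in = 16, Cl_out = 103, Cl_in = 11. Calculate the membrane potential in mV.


Vm = (RT/F)*ln((PK*Ko + PNa*Nao + PCl*Cli)/(PK*Ki + PNa*Nai + PCl*Clo))
Numer = 11.426, Denom = 169.154
Vm = -72.02 mV


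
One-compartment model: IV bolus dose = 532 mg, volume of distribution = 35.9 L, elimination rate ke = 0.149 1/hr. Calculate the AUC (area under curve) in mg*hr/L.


C0 = Dose/Vd = 532/35.9 = 14.8189 mg/L
AUC = C0/ke = 14.8189/0.149
AUC = 99.46 mg*hr/L


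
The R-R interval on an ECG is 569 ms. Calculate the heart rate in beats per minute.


HR = 60 / RR_interval(s)
RR = 569 ms = 0.569 s
HR = 60 / 0.569 = 105.4 bpm


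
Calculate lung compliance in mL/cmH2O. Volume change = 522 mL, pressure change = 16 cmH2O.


C = dV / dP
C = 522 / 16
C = 32.62 mL/cmH2O


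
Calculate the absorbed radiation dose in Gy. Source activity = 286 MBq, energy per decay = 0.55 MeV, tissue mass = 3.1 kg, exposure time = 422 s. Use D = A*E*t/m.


A = 286 MBq = 2.8600e+08 Bq
E = 0.55 MeV = 8.811e-14 J
D = A*E*t/m = 2.8600e+08*8.811e-14*422/3.1
D = 0.00343 Gy


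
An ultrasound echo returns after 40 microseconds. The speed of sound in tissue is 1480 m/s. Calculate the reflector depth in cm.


depth = c * t / 2
t = 40 us = 4.0000e-05 s
depth = 1480 * 4.0000e-05 / 2
depth = 0.0296 m = 2.96 cm


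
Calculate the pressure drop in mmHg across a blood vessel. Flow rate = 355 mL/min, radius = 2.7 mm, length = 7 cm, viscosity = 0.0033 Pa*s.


dP = 8*mu*L*Q / (pi*r^4)
Q = 355 mL/min = 5.91667e-06 m^3/s
dP = 65.4899 Pa = 65.4899 / 133.322 mmHg = 0.4912 mmHg


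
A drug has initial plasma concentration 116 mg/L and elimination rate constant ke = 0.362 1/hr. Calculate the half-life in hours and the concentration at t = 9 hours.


t_half = ln(2) / ke = 0.693147 / 0.362 = 1.915 hr
C(t) = C0 * exp(-ke*t) = 116 * exp(-0.362*9)
C(9) = 4.462 mg/L


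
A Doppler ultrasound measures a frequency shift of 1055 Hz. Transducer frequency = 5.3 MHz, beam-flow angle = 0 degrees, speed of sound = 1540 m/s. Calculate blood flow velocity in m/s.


v = fd * c / (2 * f0 * cos(theta))
v = 1055 * 1540 / (2 * 5.3000e+06 * cos(0))
v = 0.1533 m/s


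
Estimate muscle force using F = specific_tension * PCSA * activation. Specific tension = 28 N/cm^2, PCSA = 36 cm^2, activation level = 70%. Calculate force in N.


F = sigma * PCSA * activation
F = 28 * 36 * 0.7
F = 705.6 N


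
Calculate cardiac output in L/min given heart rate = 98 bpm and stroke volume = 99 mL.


CO = HR * SV
CO = 98 * 99 / 1000
CO = 9.702 L/min


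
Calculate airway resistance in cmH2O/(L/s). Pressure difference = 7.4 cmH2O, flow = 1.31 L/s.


R = dP / flow
R = 7.4 / 1.31
R = 5.649 cmH2O/(L/s)


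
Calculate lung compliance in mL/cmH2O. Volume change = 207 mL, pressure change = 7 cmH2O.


C = dV / dP
C = 207 / 7
C = 29.57 mL/cmH2O


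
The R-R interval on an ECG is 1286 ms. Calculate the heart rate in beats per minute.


HR = 60 / RR_interval(s)
RR = 1286 ms = 1.286 s
HR = 60 / 1.286 = 46.66 bpm


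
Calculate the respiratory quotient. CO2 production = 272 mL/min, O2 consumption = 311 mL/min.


RQ = VCO2 / VO2
RQ = 272 / 311
RQ = 0.8746


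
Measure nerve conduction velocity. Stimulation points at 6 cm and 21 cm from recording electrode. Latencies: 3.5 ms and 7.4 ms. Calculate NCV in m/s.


Distance = (21 - 6) / 100 = 0.15 m
dt = (7.4 - 3.5) / 1000 = 0.0039 s
NCV = dist / dt = 38.46 m/s


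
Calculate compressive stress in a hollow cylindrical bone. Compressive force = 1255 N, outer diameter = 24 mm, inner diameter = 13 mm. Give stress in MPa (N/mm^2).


A = pi*(r_o^2 - r_i^2)
r_o = 12 mm, r_i = 6.5 mm
A = 319.657 mm^2
sigma = F/A = 1255 / 319.657
sigma = 3.926 MPa


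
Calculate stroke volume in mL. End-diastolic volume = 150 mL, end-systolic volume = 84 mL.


SV = EDV - ESV
SV = 150 - 84
SV = 66 mL


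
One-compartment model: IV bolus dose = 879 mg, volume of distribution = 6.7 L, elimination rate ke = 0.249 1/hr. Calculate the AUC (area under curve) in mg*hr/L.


C0 = Dose/Vd = 879/6.7 = 131.194 mg/L
AUC = C0/ke = 131.194/0.249
AUC = 526.9 mg*hr/L


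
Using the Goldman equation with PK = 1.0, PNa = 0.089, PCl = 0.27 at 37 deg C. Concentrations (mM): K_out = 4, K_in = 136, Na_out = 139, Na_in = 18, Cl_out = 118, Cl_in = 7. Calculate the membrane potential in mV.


Vm = (RT/F)*ln((PK*Ko + PNa*Nao + PCl*Cli)/(PK*Ki + PNa*Nai + PCl*Clo))
Numer = 18.261, Denom = 169.462
Vm = -59.54 mV


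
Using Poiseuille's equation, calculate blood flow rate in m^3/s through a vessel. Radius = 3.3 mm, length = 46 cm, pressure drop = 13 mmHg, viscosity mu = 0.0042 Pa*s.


Q = pi*r^4*dP / (8*mu*L)
r = 0.0033 m, L = 0.46 m
dP = 13 mmHg = 1733.186 Pa
Q = 4.1779e-05 m^3/s


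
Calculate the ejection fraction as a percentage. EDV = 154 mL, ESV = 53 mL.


SV = EDV - ESV = 154 - 53 = 101 mL
EF = SV/EDV * 100 = 101/154 * 100
EF = 65.58%


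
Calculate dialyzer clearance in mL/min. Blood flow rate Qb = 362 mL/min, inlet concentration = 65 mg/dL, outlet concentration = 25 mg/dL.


K = Qb * (Cb_in - Cb_out) / Cb_in
K = 362 * (65 - 25) / 65
K = 222.8 mL/min


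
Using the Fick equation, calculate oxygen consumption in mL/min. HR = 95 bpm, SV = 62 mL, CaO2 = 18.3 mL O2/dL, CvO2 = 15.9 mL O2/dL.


CO = HR*SV = 95*62/1000 = 5.89 L/min
a-v O2 diff = 18.3 - 15.9 = 2.4 mL/dL
VO2 = CO * (CaO2-CvO2) * 10 dL/L
VO2 = 5.89 * 2.4 * 10
VO2 = 141.4 mL/min


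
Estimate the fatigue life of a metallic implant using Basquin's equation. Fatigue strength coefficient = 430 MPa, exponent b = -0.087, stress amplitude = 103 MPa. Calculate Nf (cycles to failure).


sigma_a = sigma_f' * (2Nf)^b
2Nf = (sigma_a/sigma_f')^(1/b)
2Nf = (103/430)^(1/-0.087)
2Nf = 13604805
Nf = 6.8024e+06


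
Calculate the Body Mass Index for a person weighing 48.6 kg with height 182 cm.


BMI = weight / height^2
height = 182 cm = 1.82 m
BMI = 48.6 / 1.82^2
BMI = 14.67 kg/m^2


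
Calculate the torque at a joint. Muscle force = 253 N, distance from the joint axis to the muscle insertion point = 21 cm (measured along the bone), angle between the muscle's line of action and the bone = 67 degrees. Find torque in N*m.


Torque = F * d * sin(theta)   (moment arm = d*sin(theta))
d = 21 cm = 0.21 m
Torque = 253 * 0.21 * sin(67)
Torque = 48.91 N*m


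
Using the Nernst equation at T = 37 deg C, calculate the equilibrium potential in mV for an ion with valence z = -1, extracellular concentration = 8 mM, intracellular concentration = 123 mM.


E = (RT/(zF)) * ln(C_out/C_in)
T = 37 + 273.15 = 310.15 K
E = (8.314 * 310.15 / (-1 * 96485)) * ln(8/123)
E = 73.03 mV


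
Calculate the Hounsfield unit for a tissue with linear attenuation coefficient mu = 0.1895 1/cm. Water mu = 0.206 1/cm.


HU = ((mu_tissue - mu_water) / mu_water) * 1000
HU = ((0.1895 - 0.206) / 0.206) * 1000
HU = -80.1


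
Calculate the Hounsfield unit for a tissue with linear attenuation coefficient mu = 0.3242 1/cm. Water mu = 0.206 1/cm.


HU = ((mu_tissue - mu_water) / mu_water) * 1000
HU = ((0.3242 - 0.206) / 0.206) * 1000
HU = 573.8


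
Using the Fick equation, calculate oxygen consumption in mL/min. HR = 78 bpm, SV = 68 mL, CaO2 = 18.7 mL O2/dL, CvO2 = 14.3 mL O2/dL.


CO = HR*SV = 78*68/1000 = 5.304 L/min
a-v O2 diff = 18.7 - 14.3 = 4.4 mL/dL
VO2 = CO * (CaO2-CvO2) * 10 dL/L
VO2 = 5.304 * 4.4 * 10
VO2 = 233.4 mL/min


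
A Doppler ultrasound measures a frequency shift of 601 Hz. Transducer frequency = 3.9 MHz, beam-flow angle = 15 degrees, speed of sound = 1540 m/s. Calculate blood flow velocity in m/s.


v = fd * c / (2 * f0 * cos(theta))
v = 601 * 1540 / (2 * 3.9000e+06 * cos(15))
v = 0.1228 m/s


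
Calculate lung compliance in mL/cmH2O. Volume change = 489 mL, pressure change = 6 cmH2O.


C = dV / dP
C = 489 / 6
C = 81.5 mL/cmH2O


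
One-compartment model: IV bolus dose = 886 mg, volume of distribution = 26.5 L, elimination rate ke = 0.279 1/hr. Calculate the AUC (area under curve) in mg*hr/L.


C0 = Dose/Vd = 886/26.5 = 33.434 mg/L
AUC = C0/ke = 33.434/0.279
AUC = 119.8 mg*hr/L


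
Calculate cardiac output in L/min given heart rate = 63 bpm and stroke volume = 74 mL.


CO = HR * SV
CO = 63 * 74 / 1000
CO = 4.662 L/min


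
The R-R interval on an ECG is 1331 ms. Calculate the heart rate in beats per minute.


HR = 60 / RR_interval(s)
RR = 1331 ms = 1.331 s
HR = 60 / 1.331 = 45.08 bpm


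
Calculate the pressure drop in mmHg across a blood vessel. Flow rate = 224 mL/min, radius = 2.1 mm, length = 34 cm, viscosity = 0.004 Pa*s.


dP = 8*mu*L*Q / (pi*r^4)
Q = 224 mL/min = 3.73333e-06 m^3/s
dP = 664.811 Pa = 664.811 / 133.322 mmHg = 4.987 mmHg


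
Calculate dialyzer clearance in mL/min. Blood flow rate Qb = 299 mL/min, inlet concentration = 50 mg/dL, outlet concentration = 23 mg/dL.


K = Qb * (Cb_in - Cb_out) / Cb_in
K = 299 * (50 - 23) / 50
K = 161.5 mL/min


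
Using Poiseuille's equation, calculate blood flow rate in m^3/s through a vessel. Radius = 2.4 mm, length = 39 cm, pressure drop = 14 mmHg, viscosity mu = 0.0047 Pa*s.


Q = pi*r^4*dP / (8*mu*L)
r = 0.0024 m, L = 0.39 m
dP = 14 mmHg = 1866.508 Pa
Q = 1.3267e-05 m^3/s


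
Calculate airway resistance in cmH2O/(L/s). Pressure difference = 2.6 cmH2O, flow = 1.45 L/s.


R = dP / flow
R = 2.6 / 1.45
R = 1.793 cmH2O/(L/s)


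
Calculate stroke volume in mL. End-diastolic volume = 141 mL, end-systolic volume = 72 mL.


SV = EDV - ESV
SV = 141 - 72
SV = 69 mL


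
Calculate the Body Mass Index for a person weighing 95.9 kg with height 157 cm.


BMI = weight / height^2
height = 157 cm = 1.57 m
BMI = 95.9 / 1.57^2
BMI = 38.91 kg/m^2


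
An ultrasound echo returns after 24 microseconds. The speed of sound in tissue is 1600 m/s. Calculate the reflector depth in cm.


depth = c * t / 2
t = 24 us = 2.4000e-05 s
depth = 1600 * 2.4000e-05 / 2
depth = 0.0192 m = 1.92 cm


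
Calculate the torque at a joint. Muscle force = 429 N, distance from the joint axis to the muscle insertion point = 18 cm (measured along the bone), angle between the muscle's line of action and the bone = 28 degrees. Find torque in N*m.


Torque = F * d * sin(theta)   (moment arm = d*sin(theta))
d = 18 cm = 0.18 m
Torque = 429 * 0.18 * sin(28)
Torque = 36.25 N*m


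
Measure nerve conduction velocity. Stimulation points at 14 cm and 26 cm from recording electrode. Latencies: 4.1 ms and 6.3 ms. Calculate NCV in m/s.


Distance = (26 - 14) / 100 = 0.12 m
dt = (6.3 - 4.1) / 1000 = 0.0022 s
NCV = dist / dt = 54.55 m/s


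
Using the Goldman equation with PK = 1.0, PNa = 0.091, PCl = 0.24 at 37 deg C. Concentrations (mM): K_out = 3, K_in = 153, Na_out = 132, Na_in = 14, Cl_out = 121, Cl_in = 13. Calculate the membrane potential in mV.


Vm = (RT/F)*ln((PK*Ko + PNa*Nao + PCl*Cli)/(PK*Ki + PNa*Nai + PCl*Clo))
Numer = 18.132, Denom = 183.314
Vm = -61.83 mV


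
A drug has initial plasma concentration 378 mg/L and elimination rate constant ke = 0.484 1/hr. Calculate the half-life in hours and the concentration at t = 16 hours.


t_half = ln(2) / ke = 0.693147 / 0.484 = 1.432 hr
C(t) = C0 * exp(-ke*t) = 378 * exp(-0.484*16)
C(16) = 0.1638 mg/L


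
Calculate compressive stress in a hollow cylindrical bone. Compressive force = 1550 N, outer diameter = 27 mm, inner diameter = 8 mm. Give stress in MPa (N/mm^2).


A = pi*(r_o^2 - r_i^2)
r_o = 13.5 mm, r_i = 4 mm
A = 522.29 mm^2
sigma = F/A = 1550 / 522.29
sigma = 2.968 MPa


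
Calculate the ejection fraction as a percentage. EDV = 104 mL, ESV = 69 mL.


SV = EDV - ESV = 104 - 69 = 35 mL
EF = SV/EDV * 100 = 35/104 * 100
EF = 33.65%


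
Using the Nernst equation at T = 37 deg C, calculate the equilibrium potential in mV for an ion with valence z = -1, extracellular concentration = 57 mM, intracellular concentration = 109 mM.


E = (RT/(zF)) * ln(C_out/C_in)
T = 37 + 273.15 = 310.15 K
E = (8.314 * 310.15 / (-1 * 96485)) * ln(57/109)
E = 17.33 mV


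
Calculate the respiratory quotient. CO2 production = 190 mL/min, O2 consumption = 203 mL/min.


RQ = VCO2 / VO2
RQ = 190 / 203
RQ = 0.936


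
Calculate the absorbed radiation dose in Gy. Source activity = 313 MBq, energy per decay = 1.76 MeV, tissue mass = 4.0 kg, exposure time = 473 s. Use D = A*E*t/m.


A = 313 MBq = 3.1300e+08 Bq
E = 1.76 MeV = 2.81952e-13 J
D = A*E*t/m = 3.1300e+08*2.81952e-13*473/4.0
D = 0.01044 Gy


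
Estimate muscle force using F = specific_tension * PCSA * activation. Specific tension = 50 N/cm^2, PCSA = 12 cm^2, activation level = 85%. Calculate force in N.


F = sigma * PCSA * activation
F = 50 * 12 * 0.85
F = 510 N


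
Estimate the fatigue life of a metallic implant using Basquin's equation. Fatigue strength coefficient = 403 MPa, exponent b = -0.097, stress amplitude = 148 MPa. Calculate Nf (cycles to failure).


sigma_a = sigma_f' * (2Nf)^b
2Nf = (sigma_a/sigma_f')^(1/b)
2Nf = (148/403)^(1/-0.097)
2Nf = 30548.001
Nf = 1.527e+04


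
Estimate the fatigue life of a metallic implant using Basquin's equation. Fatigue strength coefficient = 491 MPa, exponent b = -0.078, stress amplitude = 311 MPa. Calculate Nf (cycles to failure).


sigma_a = sigma_f' * (2Nf)^b
2Nf = (sigma_a/sigma_f')^(1/b)
2Nf = (311/491)^(1/-0.078)
2Nf = 348.80142
Nf = 174.4


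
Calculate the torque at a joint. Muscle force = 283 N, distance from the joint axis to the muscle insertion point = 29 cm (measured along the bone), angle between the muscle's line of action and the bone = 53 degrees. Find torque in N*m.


Torque = F * d * sin(theta)   (moment arm = d*sin(theta))
d = 29 cm = 0.29 m
Torque = 283 * 0.29 * sin(53)
Torque = 65.54 N*m


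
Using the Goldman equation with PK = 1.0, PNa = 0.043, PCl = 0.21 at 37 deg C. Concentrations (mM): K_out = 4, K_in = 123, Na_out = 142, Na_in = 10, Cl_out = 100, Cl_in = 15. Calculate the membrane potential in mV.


Vm = (RT/F)*ln((PK*Ko + PNa*Nao + PCl*Cli)/(PK*Ki + PNa*Nai + PCl*Clo))
Numer = 13.256, Denom = 144.43
Vm = -63.83 mV


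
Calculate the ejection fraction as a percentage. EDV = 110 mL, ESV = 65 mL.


SV = EDV - ESV = 110 - 65 = 45 mL
EF = SV/EDV * 100 = 45/110 * 100
EF = 40.91%


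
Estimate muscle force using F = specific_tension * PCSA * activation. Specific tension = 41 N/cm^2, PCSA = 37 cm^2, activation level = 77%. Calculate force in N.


F = sigma * PCSA * activation
F = 41 * 37 * 0.77
F = 1168 N


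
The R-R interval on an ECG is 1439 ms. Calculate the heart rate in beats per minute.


HR = 60 / RR_interval(s)
RR = 1439 ms = 1.439 s
HR = 60 / 1.439 = 41.7 bpm


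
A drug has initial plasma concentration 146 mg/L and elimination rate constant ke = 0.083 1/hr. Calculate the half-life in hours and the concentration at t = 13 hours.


t_half = ln(2) / ke = 0.693147 / 0.083 = 8.351 hr
C(t) = C0 * exp(-ke*t) = 146 * exp(-0.083*13)
C(13) = 49.63 mg/L


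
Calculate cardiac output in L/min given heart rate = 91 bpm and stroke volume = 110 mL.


CO = HR * SV
CO = 91 * 110 / 1000
CO = 10.01 L/min


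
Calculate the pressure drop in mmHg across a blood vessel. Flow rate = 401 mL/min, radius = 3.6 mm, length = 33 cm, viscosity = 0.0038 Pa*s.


dP = 8*mu*L*Q / (pi*r^4)
Q = 401 mL/min = 6.68333e-06 m^3/s
dP = 127.063 Pa = 127.063 / 133.322 mmHg = 0.9531 mmHg


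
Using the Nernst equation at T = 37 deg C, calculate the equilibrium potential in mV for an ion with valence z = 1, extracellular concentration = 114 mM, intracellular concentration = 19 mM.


E = (RT/(zF)) * ln(C_out/C_in)
T = 37 + 273.15 = 310.15 K
E = (8.314 * 310.15 / (1 * 96485)) * ln(114/19)
E = 47.89 mV


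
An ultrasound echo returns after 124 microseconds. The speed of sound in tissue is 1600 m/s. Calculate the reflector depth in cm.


depth = c * t / 2
t = 124 us = 1.2400e-04 s
depth = 1600 * 1.2400e-04 / 2
depth = 0.0992 m = 9.92 cm


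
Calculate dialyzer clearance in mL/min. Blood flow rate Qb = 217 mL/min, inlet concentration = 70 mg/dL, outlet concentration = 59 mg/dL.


K = Qb * (Cb_in - Cb_out) / Cb_in
K = 217 * (70 - 59) / 70
K = 34.1 mL/min


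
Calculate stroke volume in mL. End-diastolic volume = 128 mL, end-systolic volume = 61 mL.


SV = EDV - ESV
SV = 128 - 61
SV = 67 mL


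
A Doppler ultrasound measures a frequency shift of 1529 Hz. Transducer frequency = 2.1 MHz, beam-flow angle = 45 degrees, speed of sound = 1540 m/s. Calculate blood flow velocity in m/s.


v = fd * c / (2 * f0 * cos(theta))
v = 1529 * 1540 / (2 * 2.1000e+06 * cos(45))
v = 0.7929 m/s


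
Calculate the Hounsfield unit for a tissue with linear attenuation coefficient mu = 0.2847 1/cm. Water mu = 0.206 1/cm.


HU = ((mu_tissue - mu_water) / mu_water) * 1000
HU = ((0.2847 - 0.206) / 0.206) * 1000
HU = 382


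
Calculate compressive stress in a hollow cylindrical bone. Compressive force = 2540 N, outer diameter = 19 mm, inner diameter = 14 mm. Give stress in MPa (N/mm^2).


A = pi*(r_o^2 - r_i^2)
r_o = 9.5 mm, r_i = 7 mm
A = 129.591 mm^2
sigma = F/A = 2540 / 129.591
sigma = 19.6 MPa


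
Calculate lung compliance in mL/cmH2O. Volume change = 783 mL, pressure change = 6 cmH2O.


C = dV / dP
C = 783 / 6
C = 130.5 mL/cmH2O


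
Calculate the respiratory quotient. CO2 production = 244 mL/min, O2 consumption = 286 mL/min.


RQ = VCO2 / VO2
RQ = 244 / 286
RQ = 0.8531


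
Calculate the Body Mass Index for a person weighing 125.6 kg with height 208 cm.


BMI = weight / height^2
height = 208 cm = 2.08 m
BMI = 125.6 / 2.08^2
BMI = 29.03 kg/m^2


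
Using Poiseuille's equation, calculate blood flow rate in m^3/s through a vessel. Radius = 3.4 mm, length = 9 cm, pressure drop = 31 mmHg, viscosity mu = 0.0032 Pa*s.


Q = pi*r^4*dP / (8*mu*L)
r = 0.0034 m, L = 0.09 m
dP = 31 mmHg = 4132.982 Pa
Q = 7.5309e-04 m^3/s


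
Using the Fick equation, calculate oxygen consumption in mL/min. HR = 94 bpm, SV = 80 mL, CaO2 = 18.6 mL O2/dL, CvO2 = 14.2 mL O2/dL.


CO = HR*SV = 94*80/1000 = 7.52 L/min
a-v O2 diff = 18.6 - 14.2 = 4.4 mL/dL
VO2 = CO * (CaO2-CvO2) * 10 dL/L
VO2 = 7.52 * 4.4 * 10
VO2 = 330.9 mL/min


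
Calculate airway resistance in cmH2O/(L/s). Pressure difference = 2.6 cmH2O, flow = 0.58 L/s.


R = dP / flow
R = 2.6 / 0.58
R = 4.483 cmH2O/(L/s)


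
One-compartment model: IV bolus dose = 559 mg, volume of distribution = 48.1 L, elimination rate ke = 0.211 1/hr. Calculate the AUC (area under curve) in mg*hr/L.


C0 = Dose/Vd = 559/48.1 = 11.6216 mg/L
AUC = C0/ke = 11.6216/0.211
AUC = 55.08 mg*hr/L


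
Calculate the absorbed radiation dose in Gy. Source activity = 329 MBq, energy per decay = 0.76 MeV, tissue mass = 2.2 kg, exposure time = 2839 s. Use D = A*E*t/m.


A = 329 MBq = 3.2900e+08 Bq
E = 0.76 MeV = 1.21752e-13 J
D = A*E*t/m = 3.2900e+08*1.21752e-13*2839/2.2
D = 0.05169 Gy


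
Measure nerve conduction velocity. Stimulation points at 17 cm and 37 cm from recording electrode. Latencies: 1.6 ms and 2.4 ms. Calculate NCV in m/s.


Distance = (37 - 17) / 100 = 0.2 m
dt = (2.4 - 1.6) / 1000 = 8.0000e-04 s
NCV = dist / dt = 250 m/s


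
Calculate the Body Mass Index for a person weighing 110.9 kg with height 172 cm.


BMI = weight / height^2
height = 172 cm = 1.72 m
BMI = 110.9 / 1.72^2
BMI = 37.49 kg/m^2


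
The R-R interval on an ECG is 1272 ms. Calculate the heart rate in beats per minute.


HR = 60 / RR_interval(s)
RR = 1272 ms = 1.272 s
HR = 60 / 1.272 = 47.17 bpm


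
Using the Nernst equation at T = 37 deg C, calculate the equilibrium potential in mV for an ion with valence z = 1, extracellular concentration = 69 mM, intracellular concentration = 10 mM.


E = (RT/(zF)) * ln(C_out/C_in)
T = 37 + 273.15 = 310.15 K
E = (8.314 * 310.15 / (1 * 96485)) * ln(69/10)
E = 51.62 mV


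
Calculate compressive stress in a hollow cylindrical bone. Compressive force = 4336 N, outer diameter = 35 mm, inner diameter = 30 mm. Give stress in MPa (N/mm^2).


A = pi*(r_o^2 - r_i^2)
r_o = 17.5 mm, r_i = 15 mm
A = 255.254 mm^2
sigma = F/A = 4336 / 255.254
sigma = 16.99 MPa


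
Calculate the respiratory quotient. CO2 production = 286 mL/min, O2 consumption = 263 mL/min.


RQ = VCO2 / VO2
RQ = 286 / 263
RQ = 1.087


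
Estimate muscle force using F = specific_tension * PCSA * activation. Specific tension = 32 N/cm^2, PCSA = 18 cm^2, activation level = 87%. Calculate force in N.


F = sigma * PCSA * activation
F = 32 * 18 * 0.87
F = 501.1 N


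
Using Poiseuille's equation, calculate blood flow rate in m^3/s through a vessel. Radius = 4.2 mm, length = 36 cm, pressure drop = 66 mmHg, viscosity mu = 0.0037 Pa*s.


Q = pi*r^4*dP / (8*mu*L)
r = 0.0042 m, L = 0.36 m
dP = 66 mmHg = 8799.252 Pa
Q = 8.0723e-04 m^3/s


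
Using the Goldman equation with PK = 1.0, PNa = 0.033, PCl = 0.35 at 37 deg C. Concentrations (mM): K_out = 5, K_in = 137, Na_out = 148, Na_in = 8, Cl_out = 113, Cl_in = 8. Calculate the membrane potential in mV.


Vm = (RT/F)*ln((PK*Ko + PNa*Nao + PCl*Cli)/(PK*Ki + PNa*Nai + PCl*Clo))
Numer = 12.684, Denom = 176.814
Vm = -70.41 mV


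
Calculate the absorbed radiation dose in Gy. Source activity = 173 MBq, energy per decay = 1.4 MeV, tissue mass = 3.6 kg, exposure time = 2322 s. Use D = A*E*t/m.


A = 173 MBq = 1.7300e+08 Bq
E = 1.4 MeV = 2.2428e-13 J
D = A*E*t/m = 1.7300e+08*2.2428e-13*2322/3.6
D = 0.02503 Gy


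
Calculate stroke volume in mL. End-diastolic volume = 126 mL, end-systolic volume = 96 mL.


SV = EDV - ESV
SV = 126 - 96
SV = 30 mL


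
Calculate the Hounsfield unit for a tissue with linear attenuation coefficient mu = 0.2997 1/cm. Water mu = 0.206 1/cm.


HU = ((mu_tissue - mu_water) / mu_water) * 1000
HU = ((0.2997 - 0.206) / 0.206) * 1000
HU = 454.9


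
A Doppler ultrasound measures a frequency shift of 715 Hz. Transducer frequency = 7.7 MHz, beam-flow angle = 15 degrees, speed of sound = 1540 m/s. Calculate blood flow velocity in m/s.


v = fd * c / (2 * f0 * cos(theta))
v = 715 * 1540 / (2 * 7.7000e+06 * cos(15))
v = 0.07402 m/s


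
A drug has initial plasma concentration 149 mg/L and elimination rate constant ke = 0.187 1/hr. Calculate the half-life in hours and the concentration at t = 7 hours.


t_half = ln(2) / ke = 0.693147 / 0.187 = 3.707 hr
C(t) = C0 * exp(-ke*t) = 149 * exp(-0.187*7)
C(7) = 40.24 mg/L


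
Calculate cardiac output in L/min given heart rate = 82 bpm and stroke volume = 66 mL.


CO = HR * SV
CO = 82 * 66 / 1000
CO = 5.412 L/min


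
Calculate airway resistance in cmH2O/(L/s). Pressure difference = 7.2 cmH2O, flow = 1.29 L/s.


R = dP / flow
R = 7.2 / 1.29
R = 5.581 cmH2O/(L/s)


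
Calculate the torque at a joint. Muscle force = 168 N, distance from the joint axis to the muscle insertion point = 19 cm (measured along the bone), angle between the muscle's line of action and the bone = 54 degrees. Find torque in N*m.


Torque = F * d * sin(theta)   (moment arm = d*sin(theta))
d = 19 cm = 0.19 m
Torque = 168 * 0.19 * sin(54)
Torque = 25.82 N*m


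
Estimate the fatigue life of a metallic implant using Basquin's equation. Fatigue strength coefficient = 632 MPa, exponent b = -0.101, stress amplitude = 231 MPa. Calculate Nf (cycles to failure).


sigma_a = sigma_f' * (2Nf)^b
2Nf = (sigma_a/sigma_f')^(1/b)
2Nf = (231/632)^(1/-0.101)
2Nf = 21270.282
Nf = 1.064e+04


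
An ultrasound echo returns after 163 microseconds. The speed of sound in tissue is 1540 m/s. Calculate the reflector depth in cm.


depth = c * t / 2
t = 163 us = 1.6300e-04 s
depth = 1540 * 1.6300e-04 / 2
depth = 0.12551 m = 12.551 cm


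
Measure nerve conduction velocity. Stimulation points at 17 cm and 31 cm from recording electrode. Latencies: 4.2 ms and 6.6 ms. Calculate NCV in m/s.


Distance = (31 - 17) / 100 = 0.14 m
dt = (6.6 - 4.2) / 1000 = 0.0024 s
NCV = dist / dt = 58.33 m/s


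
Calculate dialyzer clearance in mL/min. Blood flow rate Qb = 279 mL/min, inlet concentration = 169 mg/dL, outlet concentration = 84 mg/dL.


K = Qb * (Cb_in - Cb_out) / Cb_in
K = 279 * (169 - 84) / 169
K = 140.3 mL/min


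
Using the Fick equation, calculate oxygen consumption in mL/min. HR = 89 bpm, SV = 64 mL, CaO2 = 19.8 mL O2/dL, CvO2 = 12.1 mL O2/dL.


CO = HR*SV = 89*64/1000 = 5.696 L/min
a-v O2 diff = 19.8 - 12.1 = 7.7 mL/dL
VO2 = CO * (CaO2-CvO2) * 10 dL/L
VO2 = 5.696 * 7.7 * 10
VO2 = 438.6 mL/min


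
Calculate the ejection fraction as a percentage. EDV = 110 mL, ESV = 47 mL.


SV = EDV - ESV = 110 - 47 = 63 mL
EF = SV/EDV * 100 = 63/110 * 100
EF = 57.27%


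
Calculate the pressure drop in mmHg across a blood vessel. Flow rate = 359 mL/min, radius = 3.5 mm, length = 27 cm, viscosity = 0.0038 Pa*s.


dP = 8*mu*L*Q / (pi*r^4)
Q = 359 mL/min = 5.98333e-06 m^3/s
dP = 104.174 Pa = 104.174 / 133.322 mmHg = 0.7814 mmHg


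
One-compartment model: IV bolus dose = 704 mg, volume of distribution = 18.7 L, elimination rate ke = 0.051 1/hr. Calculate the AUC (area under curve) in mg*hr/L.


C0 = Dose/Vd = 704/18.7 = 37.6471 mg/L
AUC = C0/ke = 37.6471/0.051
AUC = 738.2 mg*hr/L


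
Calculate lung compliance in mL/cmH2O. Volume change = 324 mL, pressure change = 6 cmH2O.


C = dV / dP
C = 324 / 6
C = 54 mL/cmH2O


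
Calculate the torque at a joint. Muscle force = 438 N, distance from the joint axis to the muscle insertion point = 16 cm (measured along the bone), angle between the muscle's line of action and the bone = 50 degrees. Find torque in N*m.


Torque = F * d * sin(theta)   (moment arm = d*sin(theta))
d = 16 cm = 0.16 m
Torque = 438 * 0.16 * sin(50)
Torque = 53.68 N*m


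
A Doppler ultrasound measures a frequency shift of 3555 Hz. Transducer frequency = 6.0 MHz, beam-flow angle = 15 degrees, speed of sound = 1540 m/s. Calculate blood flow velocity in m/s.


v = fd * c / (2 * f0 * cos(theta))
v = 3555 * 1540 / (2 * 6.0000e+06 * cos(15))
v = 0.4723 m/s


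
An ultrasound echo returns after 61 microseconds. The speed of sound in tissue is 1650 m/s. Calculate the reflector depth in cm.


depth = c * t / 2
t = 61 us = 6.1000e-05 s
depth = 1650 * 6.1000e-05 / 2
depth = 0.050325 m = 5.0325 cm


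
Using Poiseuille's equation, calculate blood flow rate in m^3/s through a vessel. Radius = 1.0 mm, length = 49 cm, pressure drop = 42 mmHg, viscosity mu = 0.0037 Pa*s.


Q = pi*r^4*dP / (8*mu*L)
r = 0.001 m, L = 0.49 m
dP = 42 mmHg = 5599.524 Pa
Q = 1.2129e-06 m^3/s


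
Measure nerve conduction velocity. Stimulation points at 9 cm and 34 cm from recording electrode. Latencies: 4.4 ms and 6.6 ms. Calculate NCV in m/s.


Distance = (34 - 9) / 100 = 0.25 m
dt = (6.6 - 4.4) / 1000 = 0.0022 s
NCV = dist / dt = 113.6 m/s


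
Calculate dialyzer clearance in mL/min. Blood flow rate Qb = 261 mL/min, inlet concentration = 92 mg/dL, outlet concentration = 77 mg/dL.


K = Qb * (Cb_in - Cb_out) / Cb_in
K = 261 * (92 - 77) / 92
K = 42.55 mL/min


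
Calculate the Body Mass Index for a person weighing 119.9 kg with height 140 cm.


BMI = weight / height^2
height = 140 cm = 1.4 m
BMI = 119.9 / 1.4^2
BMI = 61.17 kg/m^2


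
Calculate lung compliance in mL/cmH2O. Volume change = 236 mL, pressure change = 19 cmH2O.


C = dV / dP
C = 236 / 19
C = 12.42 mL/cmH2O


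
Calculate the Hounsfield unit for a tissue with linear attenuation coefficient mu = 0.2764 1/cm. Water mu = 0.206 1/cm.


HU = ((mu_tissue - mu_water) / mu_water) * 1000
HU = ((0.2764 - 0.206) / 0.206) * 1000
HU = 341.7


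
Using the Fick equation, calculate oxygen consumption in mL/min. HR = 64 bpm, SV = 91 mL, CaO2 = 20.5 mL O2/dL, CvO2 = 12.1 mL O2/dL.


CO = HR*SV = 64*91/1000 = 5.824 L/min
a-v O2 diff = 20.5 - 12.1 = 8.4 mL/dL
VO2 = CO * (CaO2-CvO2) * 10 dL/L
VO2 = 5.824 * 8.4 * 10
VO2 = 489.2 mL/min


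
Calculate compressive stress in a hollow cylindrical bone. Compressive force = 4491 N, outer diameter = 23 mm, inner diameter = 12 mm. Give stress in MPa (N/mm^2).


A = pi*(r_o^2 - r_i^2)
r_o = 11.5 mm, r_i = 6 mm
A = 302.378 mm^2
sigma = F/A = 4491 / 302.378
sigma = 14.85 MPa


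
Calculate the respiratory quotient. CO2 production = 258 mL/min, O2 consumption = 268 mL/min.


RQ = VCO2 / VO2
RQ = 258 / 268
RQ = 0.9627


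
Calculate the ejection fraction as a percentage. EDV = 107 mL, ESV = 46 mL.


SV = EDV - ESV = 107 - 46 = 61 mL
EF = SV/EDV * 100 = 61/107 * 100
EF = 57.01%


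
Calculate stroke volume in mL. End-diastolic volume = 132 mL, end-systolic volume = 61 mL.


SV = EDV - ESV
SV = 132 - 61
SV = 71 mL


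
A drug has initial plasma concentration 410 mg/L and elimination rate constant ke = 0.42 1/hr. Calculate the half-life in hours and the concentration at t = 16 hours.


t_half = ln(2) / ke = 0.693147 / 0.42 = 1.65 hr
C(t) = C0 * exp(-ke*t) = 410 * exp(-0.42*16)
C(16) = 0.4947 mg/L


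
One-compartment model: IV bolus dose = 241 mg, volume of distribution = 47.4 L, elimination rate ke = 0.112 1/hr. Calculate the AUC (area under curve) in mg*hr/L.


C0 = Dose/Vd = 241/47.4 = 5.08439 mg/L
AUC = C0/ke = 5.08439/0.112
AUC = 45.4 mg*hr/L


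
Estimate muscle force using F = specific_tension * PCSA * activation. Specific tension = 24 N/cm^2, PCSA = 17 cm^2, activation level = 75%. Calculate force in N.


F = sigma * PCSA * activation
F = 24 * 17 * 0.75
F = 306 N


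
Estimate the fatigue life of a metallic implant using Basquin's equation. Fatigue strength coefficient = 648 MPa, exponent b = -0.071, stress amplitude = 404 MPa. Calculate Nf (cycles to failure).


sigma_a = sigma_f' * (2Nf)^b
2Nf = (sigma_a/sigma_f')^(1/b)
2Nf = (404/648)^(1/-0.071)
2Nf = 776.33878
Nf = 388.2


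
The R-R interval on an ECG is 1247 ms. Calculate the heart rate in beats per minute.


HR = 60 / RR_interval(s)
RR = 1247 ms = 1.247 s
HR = 60 / 1.247 = 48.12 bpm


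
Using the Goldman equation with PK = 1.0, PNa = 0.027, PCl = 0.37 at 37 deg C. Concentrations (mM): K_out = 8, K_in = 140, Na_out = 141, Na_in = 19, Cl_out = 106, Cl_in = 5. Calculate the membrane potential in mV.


Vm = (RT/F)*ln((PK*Ko + PNa*Nao + PCl*Cli)/(PK*Ki + PNa*Nai + PCl*Clo))
Numer = 13.657, Denom = 179.733
Vm = -68.88 mV


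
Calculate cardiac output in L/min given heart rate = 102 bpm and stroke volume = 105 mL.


CO = HR * SV
CO = 102 * 105 / 1000
CO = 10.71 L/min


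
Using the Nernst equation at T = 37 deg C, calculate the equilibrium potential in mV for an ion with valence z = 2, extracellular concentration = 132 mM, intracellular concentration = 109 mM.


E = (RT/(zF)) * ln(C_out/C_in)
T = 37 + 273.15 = 310.15 K
E = (8.314 * 310.15 / (2 * 96485)) * ln(132/109)
E = 2.558 mV


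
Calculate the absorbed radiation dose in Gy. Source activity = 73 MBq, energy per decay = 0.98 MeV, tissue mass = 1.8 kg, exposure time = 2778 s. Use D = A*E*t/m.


A = 73 MBq = 7.3000e+07 Bq
E = 0.98 MeV = 1.56996e-13 J
D = A*E*t/m = 7.3000e+07*1.56996e-13*2778/1.8
D = 0.01769 Gy


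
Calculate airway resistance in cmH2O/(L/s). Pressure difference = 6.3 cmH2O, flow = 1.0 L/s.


R = dP / flow
R = 6.3 / 1.0
R = 6.3 cmH2O/(L/s)


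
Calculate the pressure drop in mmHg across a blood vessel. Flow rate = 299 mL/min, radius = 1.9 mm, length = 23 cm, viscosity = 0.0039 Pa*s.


dP = 8*mu*L*Q / (pi*r^4)
Q = 299 mL/min = 4.98333e-06 m^3/s
dP = 873.45 Pa = 873.45 / 133.322 mmHg = 6.551 mmHg


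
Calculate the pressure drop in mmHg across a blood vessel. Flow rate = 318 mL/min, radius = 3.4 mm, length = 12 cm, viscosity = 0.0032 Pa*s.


dP = 8*mu*L*Q / (pi*r^4)
Q = 318 mL/min = 5.3e-06 m^3/s
dP = 38.7821 Pa = 38.7821 / 133.322 mmHg = 0.2909 mmHg


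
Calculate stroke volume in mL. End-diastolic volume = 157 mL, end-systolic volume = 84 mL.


SV = EDV - ESV
SV = 157 - 84
SV = 73 mL


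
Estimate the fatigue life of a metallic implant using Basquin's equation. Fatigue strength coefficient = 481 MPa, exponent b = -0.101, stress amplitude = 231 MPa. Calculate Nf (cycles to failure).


sigma_a = sigma_f' * (2Nf)^b
2Nf = (sigma_a/sigma_f')^(1/b)
2Nf = (231/481)^(1/-0.101)
2Nf = 1424.9284
Nf = 712.5


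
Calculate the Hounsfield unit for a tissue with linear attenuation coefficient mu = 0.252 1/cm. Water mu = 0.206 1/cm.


HU = ((mu_tissue - mu_water) / mu_water) * 1000
HU = ((0.252 - 0.206) / 0.206) * 1000
HU = 223.3


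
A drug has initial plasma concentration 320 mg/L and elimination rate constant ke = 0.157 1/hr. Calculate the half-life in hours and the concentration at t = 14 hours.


t_half = ln(2) / ke = 0.693147 / 0.157 = 4.415 hr
C(t) = C0 * exp(-ke*t) = 320 * exp(-0.157*14)
C(14) = 35.53 mg/L


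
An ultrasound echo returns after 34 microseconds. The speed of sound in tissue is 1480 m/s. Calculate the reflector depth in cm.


depth = c * t / 2
t = 34 us = 3.4000e-05 s
depth = 1480 * 3.4000e-05 / 2
depth = 0.02516 m = 2.516 cm


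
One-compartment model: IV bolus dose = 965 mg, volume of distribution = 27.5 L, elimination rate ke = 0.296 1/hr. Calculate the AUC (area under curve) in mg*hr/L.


C0 = Dose/Vd = 965/27.5 = 35.0909 mg/L
AUC = C0/ke = 35.0909/0.296
AUC = 118.6 mg*hr/L


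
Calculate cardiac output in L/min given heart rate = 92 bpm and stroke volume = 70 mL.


CO = HR * SV
CO = 92 * 70 / 1000
CO = 6.44 L/min


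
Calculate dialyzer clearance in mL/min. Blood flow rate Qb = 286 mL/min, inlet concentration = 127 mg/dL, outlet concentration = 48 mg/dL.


K = Qb * (Cb_in - Cb_out) / Cb_in
K = 286 * (127 - 48) / 127
K = 177.9 mL/min


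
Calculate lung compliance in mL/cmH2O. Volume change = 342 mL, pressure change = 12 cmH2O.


C = dV / dP
C = 342 / 12
C = 28.5 mL/cmH2O


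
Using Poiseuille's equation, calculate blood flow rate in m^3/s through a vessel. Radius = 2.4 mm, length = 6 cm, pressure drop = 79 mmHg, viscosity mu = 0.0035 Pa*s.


Q = pi*r^4*dP / (8*mu*L)
r = 0.0024 m, L = 0.06 m
dP = 79 mmHg = 10532.438 Pa
Q = 6.5345e-04 m^3/s


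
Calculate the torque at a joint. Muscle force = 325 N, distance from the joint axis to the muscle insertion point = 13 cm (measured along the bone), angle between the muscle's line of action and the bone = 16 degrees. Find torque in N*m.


Torque = F * d * sin(theta)   (moment arm = d*sin(theta))
d = 13 cm = 0.13 m
Torque = 325 * 0.13 * sin(16)
Torque = 11.65 N*m


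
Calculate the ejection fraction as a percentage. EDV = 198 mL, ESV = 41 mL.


SV = EDV - ESV = 198 - 41 = 157 mL
EF = SV/EDV * 100 = 157/198 * 100
EF = 79.29%


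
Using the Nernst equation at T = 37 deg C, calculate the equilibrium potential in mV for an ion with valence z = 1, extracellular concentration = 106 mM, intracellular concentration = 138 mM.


E = (RT/(zF)) * ln(C_out/C_in)
T = 37 + 273.15 = 310.15 K
E = (8.314 * 310.15 / (1 * 96485)) * ln(106/138)
E = -7.051 mV


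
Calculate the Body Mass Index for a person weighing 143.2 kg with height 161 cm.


BMI = weight / height^2
height = 161 cm = 1.61 m
BMI = 143.2 / 1.61^2
BMI = 55.24 kg/m^2


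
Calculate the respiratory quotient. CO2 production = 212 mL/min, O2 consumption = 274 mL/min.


RQ = VCO2 / VO2
RQ = 212 / 274
RQ = 0.7737


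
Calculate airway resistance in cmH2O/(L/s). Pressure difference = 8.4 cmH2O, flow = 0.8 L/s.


R = dP / flow
R = 8.4 / 0.8
R = 10.5 cmH2O/(L/s)


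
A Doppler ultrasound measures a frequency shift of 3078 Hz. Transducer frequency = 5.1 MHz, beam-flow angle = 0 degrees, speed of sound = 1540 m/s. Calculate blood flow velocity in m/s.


v = fd * c / (2 * f0 * cos(theta))
v = 3078 * 1540 / (2 * 5.1000e+06 * cos(0))
v = 0.4647 m/s


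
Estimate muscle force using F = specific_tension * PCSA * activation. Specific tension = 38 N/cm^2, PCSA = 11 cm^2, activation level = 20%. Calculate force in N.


F = sigma * PCSA * activation
F = 38 * 11 * 0.2
F = 83.6 N


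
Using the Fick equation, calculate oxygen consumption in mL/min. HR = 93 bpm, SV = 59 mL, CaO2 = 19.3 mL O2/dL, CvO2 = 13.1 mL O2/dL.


CO = HR*SV = 93*59/1000 = 5.487 L/min
a-v O2 diff = 19.3 - 13.1 = 6.2 mL/dL
VO2 = CO * (CaO2-CvO2) * 10 dL/L
VO2 = 5.487 * 6.2 * 10
VO2 = 340.2 mL/min


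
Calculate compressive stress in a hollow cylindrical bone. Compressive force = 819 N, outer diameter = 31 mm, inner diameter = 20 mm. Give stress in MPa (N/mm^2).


A = pi*(r_o^2 - r_i^2)
r_o = 15.5 mm, r_i = 10 mm
A = 440.608 mm^2
sigma = F/A = 819 / 440.608
sigma = 1.859 MPa


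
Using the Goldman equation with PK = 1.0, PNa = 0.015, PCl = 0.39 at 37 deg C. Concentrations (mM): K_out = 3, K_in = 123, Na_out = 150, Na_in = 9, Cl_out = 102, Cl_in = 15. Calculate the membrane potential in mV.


Vm = (RT/F)*ln((PK*Ko + PNa*Nao + PCl*Cli)/(PK*Ki + PNa*Nai + PCl*Clo))
Numer = 11.1, Denom = 162.915
Vm = -71.79 mV


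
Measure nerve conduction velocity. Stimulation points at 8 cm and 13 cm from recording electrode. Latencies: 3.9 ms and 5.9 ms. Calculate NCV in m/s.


Distance = (13 - 8) / 100 = 0.05 m
dt = (5.9 - 3.9) / 1000 = 0.002 s
NCV = dist / dt = 25 m/s


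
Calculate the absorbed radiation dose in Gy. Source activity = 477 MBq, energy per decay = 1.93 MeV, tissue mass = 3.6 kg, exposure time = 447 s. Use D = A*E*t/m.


A = 477 MBq = 4.7700e+08 Bq
E = 1.93 MeV = 3.09186e-13 J
D = A*E*t/m = 4.7700e+08*3.09186e-13*447/3.6
D = 0.01831 Gy


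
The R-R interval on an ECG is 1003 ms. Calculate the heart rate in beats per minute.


HR = 60 / RR_interval(s)
RR = 1003 ms = 1.003 s
HR = 60 / 1.003 = 59.82 bpm


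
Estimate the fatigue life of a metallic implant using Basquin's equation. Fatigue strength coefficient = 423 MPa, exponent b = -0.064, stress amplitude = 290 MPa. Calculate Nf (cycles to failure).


sigma_a = sigma_f' * (2Nf)^b
2Nf = (sigma_a/sigma_f')^(1/b)
2Nf = (290/423)^(1/-0.064)
2Nf = 364.41775
Nf = 182.2


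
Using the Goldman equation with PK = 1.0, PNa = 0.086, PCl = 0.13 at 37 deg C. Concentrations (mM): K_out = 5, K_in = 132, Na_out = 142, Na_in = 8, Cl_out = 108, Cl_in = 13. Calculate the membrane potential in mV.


Vm = (RT/F)*ln((PK*Ko + PNa*Nao + PCl*Cli)/(PK*Ki + PNa*Nai + PCl*Clo))
Numer = 18.902, Denom = 146.728
Vm = -54.77 mV


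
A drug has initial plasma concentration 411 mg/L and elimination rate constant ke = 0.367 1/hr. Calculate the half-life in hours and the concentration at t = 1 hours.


t_half = ln(2) / ke = 0.693147 / 0.367 = 1.889 hr
C(t) = C0 * exp(-ke*t) = 411 * exp(-0.367*1)
C(1) = 284.7 mg/L
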